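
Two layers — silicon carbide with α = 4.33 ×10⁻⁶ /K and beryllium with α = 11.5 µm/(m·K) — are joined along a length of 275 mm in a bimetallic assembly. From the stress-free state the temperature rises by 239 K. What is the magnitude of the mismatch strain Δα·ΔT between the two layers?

Δα = |4.33 − 11.5|×10⁻⁶/K = 7.17×10⁻⁶/K.
Mismatch strain = Δα·ΔT = 7.17×10⁻⁶ × 239.0 = 1.71×10⁻³.

1.71×10⁻³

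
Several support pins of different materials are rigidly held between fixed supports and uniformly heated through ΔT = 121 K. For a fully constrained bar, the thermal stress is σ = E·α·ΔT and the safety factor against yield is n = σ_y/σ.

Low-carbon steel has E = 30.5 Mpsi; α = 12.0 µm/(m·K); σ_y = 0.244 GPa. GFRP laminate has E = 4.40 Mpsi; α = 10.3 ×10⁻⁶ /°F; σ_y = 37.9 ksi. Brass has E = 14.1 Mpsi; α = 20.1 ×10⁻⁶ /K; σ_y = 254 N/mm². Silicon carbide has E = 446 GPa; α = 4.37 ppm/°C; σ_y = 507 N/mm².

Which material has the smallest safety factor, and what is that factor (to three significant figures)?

low-carbon steel, n = 0.799

With everything in SI (GPa, ×10⁻⁶/K, MPa):
  low-carbon steel: E = 210.3, α = 12.0, σ_y = 244.0 → σ = 305 MPa, n = 0.799
  GFRP laminate: E = 30.34, α = 18.5, σ_y = 261.3 → σ = 68.1 MPa, n = 3.84
  brass: E = 97.22, α = 20.1, σ_y = 254.0 → σ = 236 MPa, n = 1.07
  silicon carbide: E = 446.0, α = 4.37, σ_y = 507.0 → σ = 236 MPa, n = 2.15
Low-carbon steel has the lowest safety factor, n = 0.799.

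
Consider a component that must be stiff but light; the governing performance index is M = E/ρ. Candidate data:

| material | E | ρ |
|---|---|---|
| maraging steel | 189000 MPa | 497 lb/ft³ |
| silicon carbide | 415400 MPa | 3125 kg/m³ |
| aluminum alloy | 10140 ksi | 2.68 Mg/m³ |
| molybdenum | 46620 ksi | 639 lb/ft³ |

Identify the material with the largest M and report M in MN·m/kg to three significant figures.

silicon carbide, M = 133 MN·m/kg

Convert each candidate to consistent units, then evaluate M:
  maraging steel: E = 189.0 GPa, ρ = 7961 kg/m³
  silicon carbide: E = 415.4 GPa, ρ = 3125 kg/m³
  aluminum alloy: E = 69.91 GPa, ρ = 2680 kg/m³
  molybdenum: E = 321.4 GPa, ρ = 10240 kg/m³
  silicon carbide: M = 133 MN·m/kg
  molybdenum: M = 31.4 MN·m/kg
  aluminum alloy: M = 26.1 MN·m/kg
  maraging steel: M = 23.7 MN·m/kg
Silicon carbide ranks first.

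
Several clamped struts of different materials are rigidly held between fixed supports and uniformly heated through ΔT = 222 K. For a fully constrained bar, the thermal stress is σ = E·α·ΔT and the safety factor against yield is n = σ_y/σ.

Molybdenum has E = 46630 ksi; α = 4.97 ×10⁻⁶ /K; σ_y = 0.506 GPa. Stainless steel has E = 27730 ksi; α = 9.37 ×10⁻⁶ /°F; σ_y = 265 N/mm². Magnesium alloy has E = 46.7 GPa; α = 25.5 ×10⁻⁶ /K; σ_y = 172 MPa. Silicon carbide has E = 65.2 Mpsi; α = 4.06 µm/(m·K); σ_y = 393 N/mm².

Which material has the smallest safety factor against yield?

Converting E to GPa, α to ×10⁻⁶/K, σ_y to MPa, then σ and n for each:
  molybdenum: E = 321.5, α = 4.97, σ_y = 506.0 → σ = 355 MPa, n = 1.43
  stainless steel: E = 191.2, α = 16.9, σ_y = 265.0 → σ = 716 MPa, n = 0.370
  magnesium alloy: E = 46.70, α = 25.5, σ_y = 172.0 → σ = 264 MPa, n = 0.651
  silicon carbide: E = 449.5, α = 4.06, σ_y = 393.0 → σ = 405 MPa, n = 0.970
Smallest n: stainless steel with n = 0.370.

stainless steel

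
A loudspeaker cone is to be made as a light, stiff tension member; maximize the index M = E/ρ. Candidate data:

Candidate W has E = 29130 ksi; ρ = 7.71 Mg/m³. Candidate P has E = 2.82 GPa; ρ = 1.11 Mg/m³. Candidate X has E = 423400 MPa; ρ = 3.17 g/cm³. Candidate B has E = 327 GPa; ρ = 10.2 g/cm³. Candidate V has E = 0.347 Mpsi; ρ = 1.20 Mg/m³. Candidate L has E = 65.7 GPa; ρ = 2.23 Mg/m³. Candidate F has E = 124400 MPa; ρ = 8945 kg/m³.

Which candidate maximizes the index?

candidate X

In SI units:
  candidate W: E = 200.8 GPa, ρ = 7710 kg/m³
  candidate P: E = 2.820 GPa, ρ = 1110 kg/m³
  candidate X: E = 423.4 GPa, ρ = 3170 kg/m³
  candidate B: E = 327.0 GPa, ρ = 10200 kg/m³
  candidate V: E = 2.392 GPa, ρ = 1200 kg/m³
  candidate L: E = 65.70 GPa, ρ = 2230 kg/m³
  candidate F: E = 124.4 GPa, ρ = 8945 kg/m³
  candidate X: M = 134 MN·m/kg
  candidate B: M = 32.1 MN·m/kg
  candidate L: M = 29.5 MN·m/kg
  candidate W: M = 26.0 MN·m/kg
  candidate F: M = 13.9 MN·m/kg
  candidate P: M = 2.54 MN·m/kg
  candidate V: M = 1.99 MN·m/kg
Candidate X has the largest M.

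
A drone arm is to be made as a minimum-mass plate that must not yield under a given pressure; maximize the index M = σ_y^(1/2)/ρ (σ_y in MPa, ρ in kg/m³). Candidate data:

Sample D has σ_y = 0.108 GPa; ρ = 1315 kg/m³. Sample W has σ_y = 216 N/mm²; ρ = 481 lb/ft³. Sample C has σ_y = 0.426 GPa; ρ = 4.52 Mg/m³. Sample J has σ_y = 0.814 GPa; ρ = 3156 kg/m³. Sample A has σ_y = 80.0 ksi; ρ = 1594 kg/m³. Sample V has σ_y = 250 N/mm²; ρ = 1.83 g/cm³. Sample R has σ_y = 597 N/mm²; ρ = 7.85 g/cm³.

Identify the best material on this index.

sample A

In SI units:
  sample D: σ_y = 108.0 MPa, ρ = 1315 kg/m³
  sample W: σ_y = 216.0 MPa, ρ = 7705 kg/m³
  sample C: σ_y = 426.0 MPa, ρ = 4520 kg/m³
  sample J: σ_y = 814.0 MPa, ρ = 3156 kg/m³
  sample A: σ_y = 551.6 MPa, ρ = 1594 kg/m³
  sample V: σ_y = 250.0 MPa, ρ = 1830 kg/m³
  sample R: σ_y = 597.0 MPa, ρ = 7850 kg/m³
  sample A: M = 14.7×10⁻³
  sample J: M = 9.04×10⁻³
  sample V: M = 8.64×10⁻³
  sample D: M = 7.90×10⁻³
  sample C: M = 4.57×10⁻³
  sample R: M = 3.11×10⁻³
  sample W: M = 1.91×10⁻³
Highest index: sample A.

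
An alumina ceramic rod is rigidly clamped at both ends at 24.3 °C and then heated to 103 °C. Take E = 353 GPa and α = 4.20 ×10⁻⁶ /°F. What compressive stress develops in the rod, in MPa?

α = 4.20×10⁻⁶/°F × 9/5 = 7.56×10⁻⁶/K.
ΔT = 78.70 K. Constrained thermal stress σ = E·α·ΔT = 353.0×10³ MPa × 7.56×10⁻⁶ × 78.70 = 210 MPa (compressive).

210 MPa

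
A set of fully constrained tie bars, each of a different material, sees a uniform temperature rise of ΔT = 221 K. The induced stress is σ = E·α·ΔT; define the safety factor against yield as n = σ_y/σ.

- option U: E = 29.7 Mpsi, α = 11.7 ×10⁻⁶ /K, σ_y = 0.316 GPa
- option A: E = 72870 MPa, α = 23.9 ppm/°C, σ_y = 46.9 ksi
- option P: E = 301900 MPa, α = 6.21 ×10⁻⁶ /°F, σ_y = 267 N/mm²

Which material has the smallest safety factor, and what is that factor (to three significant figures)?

option P, n = 0.358

With everything in SI (GPa, ×10⁻⁶/K, MPa):
  option U: E = 204.8, α = 11.7, σ_y = 316.0 → σ = 529 MPa, n = 0.597
  option A: E = 72.87, α = 23.9, σ_y = 323.4 → σ = 385 MPa, n = 0.840
  option P: E = 301.9, α = 11.2, σ_y = 267.0 → σ = 746 MPa, n = 0.358
Smallest n: option P with n = 0.358.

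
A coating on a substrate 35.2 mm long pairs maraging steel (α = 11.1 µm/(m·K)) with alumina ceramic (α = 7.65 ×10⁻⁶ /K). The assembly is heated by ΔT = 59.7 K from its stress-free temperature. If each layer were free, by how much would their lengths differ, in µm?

7.25 µm

Δα = |11.1 − 7.65|×10⁻⁶/K = 3.45×10⁻⁶/K.
ΔL_mismatch = Δα·L·ΔT = 3.45×10⁻⁶ × 35.2 mm × 59.7 K = 7.25 µm.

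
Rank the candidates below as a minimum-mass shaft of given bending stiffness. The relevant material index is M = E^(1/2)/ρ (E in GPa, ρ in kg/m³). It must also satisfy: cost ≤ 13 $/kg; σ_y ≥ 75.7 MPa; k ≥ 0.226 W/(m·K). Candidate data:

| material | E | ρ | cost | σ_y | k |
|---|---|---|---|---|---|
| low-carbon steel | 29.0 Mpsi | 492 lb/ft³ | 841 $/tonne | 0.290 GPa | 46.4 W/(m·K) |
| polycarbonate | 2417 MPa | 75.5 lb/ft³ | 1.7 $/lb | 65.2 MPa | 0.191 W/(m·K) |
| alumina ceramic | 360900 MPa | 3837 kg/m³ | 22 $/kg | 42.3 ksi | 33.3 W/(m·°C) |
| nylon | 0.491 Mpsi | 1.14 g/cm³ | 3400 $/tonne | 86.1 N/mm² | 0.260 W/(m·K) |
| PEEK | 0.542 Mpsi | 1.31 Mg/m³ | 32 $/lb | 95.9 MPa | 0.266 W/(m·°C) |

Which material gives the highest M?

Screen on constraints: cost ≤ 13 $/kg; σ_y ≥ 75.7 MPa; k ≥ 0.226 W/(m·K). Survivors: low-carbon steel, nylon.
In SI units:
  low-carbon steel: E = 199.9 GPa, ρ = 7881 kg/m³
  nylon: E = 3.385 GPa, ρ = 1140 kg/m³
  low-carbon steel: M = 1.79×10⁻³
  nylon: M = 1.61×10⁻³
Low-carbon steel has the largest M.

low-carbon steel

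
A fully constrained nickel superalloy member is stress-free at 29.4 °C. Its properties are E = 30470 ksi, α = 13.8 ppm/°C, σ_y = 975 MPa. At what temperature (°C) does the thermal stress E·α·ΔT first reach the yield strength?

366 °C

E = 30470 ksi = 210.1 GPa.
E·α·ΔT = 975.0 MPa ⇒ ΔT = 975.0 / (210.1×10³ × 13.8×10⁻⁶) = 336.3 K.
T = 29.4 + 336.3 = 365.7 °C.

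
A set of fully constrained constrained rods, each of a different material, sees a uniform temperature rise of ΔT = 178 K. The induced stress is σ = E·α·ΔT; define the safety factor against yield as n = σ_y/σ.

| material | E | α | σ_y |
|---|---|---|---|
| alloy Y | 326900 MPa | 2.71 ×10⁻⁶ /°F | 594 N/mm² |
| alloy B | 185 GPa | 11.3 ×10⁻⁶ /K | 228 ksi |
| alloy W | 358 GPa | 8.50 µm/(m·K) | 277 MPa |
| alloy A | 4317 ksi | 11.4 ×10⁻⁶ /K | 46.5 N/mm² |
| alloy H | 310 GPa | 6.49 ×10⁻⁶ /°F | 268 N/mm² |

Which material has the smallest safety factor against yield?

alloy H

With everything in SI (GPa, ×10⁻⁶/K, MPa):
  alloy Y: E = 326.9, α = 4.88, σ_y = 594.0 → σ = 284 MPa, n = 2.09
  alloy B: E = 185.0, α = 11.3, σ_y = 1572 → σ = 372 MPa, n = 4.22
  alloy W: E = 358.0, α = 8.50, σ_y = 277.0 → σ = 542 MPa, n = 0.511
  alloy A: E = 29.76, α = 11.4, σ_y = 46.50 → σ = 60.4 MPa, n = 0.770
  alloy H: E = 310.0, α = 11.7, σ_y = 268.0 → σ = 645 MPa, n = 0.416
Smallest n: alloy H with n = 0.416.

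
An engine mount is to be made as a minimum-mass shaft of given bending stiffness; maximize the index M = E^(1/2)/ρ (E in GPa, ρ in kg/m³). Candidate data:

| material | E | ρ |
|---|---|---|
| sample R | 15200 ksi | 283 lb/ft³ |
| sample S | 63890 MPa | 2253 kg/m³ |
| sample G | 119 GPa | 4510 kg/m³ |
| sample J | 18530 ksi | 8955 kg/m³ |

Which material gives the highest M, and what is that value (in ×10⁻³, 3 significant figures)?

sample S, M = 3.55×10⁻³

Normalizing units and computing the index:
  sample R: E = 104.8 GPa, ρ = 4533 kg/m³
  sample S: E = 63.89 GPa, ρ = 2253 kg/m³
  sample G: E = 119.0 GPa, ρ = 4510 kg/m³
  sample J: E = 127.8 GPa, ρ = 8955 kg/m³
  sample S: M = 3.55×10⁻³
  sample G: M = 2.42×10⁻³
  sample R: M = 2.26×10⁻³
  sample J: M = 1.26×10⁻³
Highest index: sample S.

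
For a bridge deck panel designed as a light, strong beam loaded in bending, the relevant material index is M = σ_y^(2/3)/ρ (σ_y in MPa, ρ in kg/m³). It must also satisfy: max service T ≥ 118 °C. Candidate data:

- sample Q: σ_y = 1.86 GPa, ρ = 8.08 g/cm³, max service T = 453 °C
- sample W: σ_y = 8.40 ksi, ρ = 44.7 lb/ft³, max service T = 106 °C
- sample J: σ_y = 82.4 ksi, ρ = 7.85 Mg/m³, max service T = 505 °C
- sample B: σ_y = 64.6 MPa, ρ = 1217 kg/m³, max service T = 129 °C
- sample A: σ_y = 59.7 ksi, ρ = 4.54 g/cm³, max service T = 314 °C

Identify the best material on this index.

Screen on constraints: max service T ≥ 118 °C. Survivors: sample Q, sample J, sample B, sample A.
Normalizing units and computing the index:
  sample Q: σ_y = 1860 MPa, ρ = 8080 kg/m³
  sample J: σ_y = 568.1 MPa, ρ = 7850 kg/m³
  sample B: σ_y = 64.60 MPa, ρ = 1217 kg/m³
  sample A: σ_y = 411.6 MPa, ρ = 4540 kg/m³
  sample Q: M = 18.7×10⁻³
  sample B: M = 13.2×10⁻³
  sample A: M = 12.2×10⁻³
  sample J: M = 8.74×10⁻³
Sample Q ranks first.

sample Q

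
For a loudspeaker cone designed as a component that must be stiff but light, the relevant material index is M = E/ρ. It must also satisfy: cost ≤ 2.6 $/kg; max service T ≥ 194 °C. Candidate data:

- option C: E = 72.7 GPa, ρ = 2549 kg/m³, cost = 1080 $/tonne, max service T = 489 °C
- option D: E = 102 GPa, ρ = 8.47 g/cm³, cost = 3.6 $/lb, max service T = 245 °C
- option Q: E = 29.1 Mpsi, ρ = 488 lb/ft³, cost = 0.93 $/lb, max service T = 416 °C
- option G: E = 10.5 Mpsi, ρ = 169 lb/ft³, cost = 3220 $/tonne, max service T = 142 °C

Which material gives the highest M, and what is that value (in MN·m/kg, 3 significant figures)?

option C, M = 28.5 MN·m/kg

Screen on constraints: cost ≤ 2.6 $/kg; max service T ≥ 194 °C. Survivors: option C, option Q.
Convert each candidate to consistent units, then evaluate M:
  option C: E = 72.70 GPa, ρ = 2549 kg/m³
  option Q: E = 200.6 GPa, ρ = 7817 kg/m³
  option C: M = 28.5 MN·m/kg
  option Q: M = 25.7 MN·m/kg
Highest index: option C.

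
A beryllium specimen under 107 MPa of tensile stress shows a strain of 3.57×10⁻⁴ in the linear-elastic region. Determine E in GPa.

E = σ/ε = 107 MPa / 3.57×10⁻⁴ = 299700 MPa = 300 GPa.

300 GPa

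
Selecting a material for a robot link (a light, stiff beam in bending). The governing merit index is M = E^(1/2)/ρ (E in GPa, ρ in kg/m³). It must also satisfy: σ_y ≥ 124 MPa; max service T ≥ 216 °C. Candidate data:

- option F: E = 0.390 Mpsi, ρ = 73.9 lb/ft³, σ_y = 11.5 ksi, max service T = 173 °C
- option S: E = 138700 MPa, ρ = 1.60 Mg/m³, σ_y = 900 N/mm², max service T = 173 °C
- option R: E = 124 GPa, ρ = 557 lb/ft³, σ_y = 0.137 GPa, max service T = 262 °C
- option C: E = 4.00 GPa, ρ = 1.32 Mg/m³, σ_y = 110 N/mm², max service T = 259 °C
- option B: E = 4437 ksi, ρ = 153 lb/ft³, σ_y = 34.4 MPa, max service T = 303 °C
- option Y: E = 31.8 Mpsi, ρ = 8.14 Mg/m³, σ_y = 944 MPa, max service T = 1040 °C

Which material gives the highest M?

option Y

Screen on constraints: σ_y ≥ 124 MPa; max service T ≥ 216 °C. Survivors: option R, option Y.
After converting to SI:
  option R: E = 124.0 GPa, ρ = 8922 kg/m³
  option Y: E = 219.3 GPa, ρ = 8140 kg/m³
  option Y: M = 1.82×10⁻³
  option R: M = 1.25×10⁻³
Highest index: option Y.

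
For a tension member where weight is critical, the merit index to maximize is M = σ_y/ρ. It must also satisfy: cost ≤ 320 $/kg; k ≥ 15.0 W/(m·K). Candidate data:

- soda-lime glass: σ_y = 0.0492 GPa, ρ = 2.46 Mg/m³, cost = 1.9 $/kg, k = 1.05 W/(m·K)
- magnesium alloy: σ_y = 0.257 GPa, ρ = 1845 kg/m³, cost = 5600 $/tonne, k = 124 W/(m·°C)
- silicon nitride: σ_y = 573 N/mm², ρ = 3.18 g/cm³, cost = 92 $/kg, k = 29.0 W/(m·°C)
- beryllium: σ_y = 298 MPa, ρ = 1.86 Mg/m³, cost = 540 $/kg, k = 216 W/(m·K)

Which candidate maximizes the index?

silicon nitride

Screen on constraints: cost ≤ 320 $/kg; k ≥ 15.0 W/(m·K). Survivors: magnesium alloy, silicon nitride.
Putting every candidate on a common basis:
  magnesium alloy: σ_y = 257.0 MPa, ρ = 1845 kg/m³
  silicon nitride: σ_y = 573.0 MPa, ρ = 3180 kg/m³
  silicon nitride: M = 180 kN·m/kg
  magnesium alloy: M = 139 kN·m/kg
The maximum is for silicon nitride.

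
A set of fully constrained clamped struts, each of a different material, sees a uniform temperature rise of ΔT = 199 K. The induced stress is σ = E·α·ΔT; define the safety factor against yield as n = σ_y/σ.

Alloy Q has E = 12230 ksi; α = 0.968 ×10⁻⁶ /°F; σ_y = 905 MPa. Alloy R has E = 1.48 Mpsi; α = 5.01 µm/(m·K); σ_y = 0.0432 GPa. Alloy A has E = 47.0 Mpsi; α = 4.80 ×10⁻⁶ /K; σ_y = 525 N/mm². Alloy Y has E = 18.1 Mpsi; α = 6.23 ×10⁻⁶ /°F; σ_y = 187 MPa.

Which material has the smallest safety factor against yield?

Per material, after unit conversion:
  alloy Q: E = 84.32, α = 1.74, σ_y = 905.0 → σ = 29.2 MPa, n = 31.0
  alloy R: E = 10.20, α = 5.01, σ_y = 43.20 → σ = 10.2 MPa, n = 4.25
  alloy A: E = 324.1, α = 4.80, σ_y = 525.0 → σ = 310 MPa, n = 1.70
  alloy Y: E = 124.8, α = 11.2, σ_y = 187.0 → σ = 278 MPa, n = 0.671
The minimum is alloy Y at n = 0.671.

alloy Y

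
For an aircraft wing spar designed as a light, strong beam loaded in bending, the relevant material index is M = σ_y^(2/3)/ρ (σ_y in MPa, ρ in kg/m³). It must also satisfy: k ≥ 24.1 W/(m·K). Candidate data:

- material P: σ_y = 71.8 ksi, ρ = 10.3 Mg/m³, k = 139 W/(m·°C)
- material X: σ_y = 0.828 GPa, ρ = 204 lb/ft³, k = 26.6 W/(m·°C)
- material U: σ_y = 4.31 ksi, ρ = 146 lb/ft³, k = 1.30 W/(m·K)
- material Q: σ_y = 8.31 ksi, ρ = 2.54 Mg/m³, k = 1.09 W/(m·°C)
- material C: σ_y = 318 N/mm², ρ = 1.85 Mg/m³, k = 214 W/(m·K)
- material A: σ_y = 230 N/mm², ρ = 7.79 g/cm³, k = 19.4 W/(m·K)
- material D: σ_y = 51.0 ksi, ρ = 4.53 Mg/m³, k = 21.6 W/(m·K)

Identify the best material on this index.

Screen on constraints: k ≥ 24.1 W/(m·K). Survivors: material P, material X, material C.
After converting to SI:
  material P: σ_y = 495.0 MPa, ρ = 10300 kg/m³
  material X: σ_y = 828.0 MPa, ρ = 3268 kg/m³
  material C: σ_y = 318.0 MPa, ρ = 1850 kg/m³
  material X: M = 27.0×10⁻³
  material C: M = 25.2×10⁻³
  material P: M = 6.08×10⁻³
The maximum is for material X.

material X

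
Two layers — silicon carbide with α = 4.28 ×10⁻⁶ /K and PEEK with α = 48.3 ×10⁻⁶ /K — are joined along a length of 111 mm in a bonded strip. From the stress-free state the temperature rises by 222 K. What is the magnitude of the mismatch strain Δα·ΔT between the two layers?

Δα = |4.28 − 48.3|×10⁻⁶/K = 44.0×10⁻⁶/K.
Mismatch strain = Δα·ΔT = 44.0×10⁻⁶ × 222.0 = 9.77×10⁻³.

9.77×10⁻³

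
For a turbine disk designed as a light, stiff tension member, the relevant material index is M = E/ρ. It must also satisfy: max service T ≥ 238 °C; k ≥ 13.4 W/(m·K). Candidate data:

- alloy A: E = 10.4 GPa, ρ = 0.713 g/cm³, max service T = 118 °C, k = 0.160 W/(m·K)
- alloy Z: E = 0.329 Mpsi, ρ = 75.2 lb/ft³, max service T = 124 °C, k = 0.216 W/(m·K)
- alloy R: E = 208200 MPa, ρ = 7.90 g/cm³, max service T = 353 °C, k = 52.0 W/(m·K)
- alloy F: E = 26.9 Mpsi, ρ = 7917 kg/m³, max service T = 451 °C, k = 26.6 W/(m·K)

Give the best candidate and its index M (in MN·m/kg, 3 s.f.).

Screen on constraints: max service T ≥ 238 °C; k ≥ 13.4 W/(m·K). Survivors: alloy R, alloy F.
Putting every candidate on a common basis:
  alloy R: E = 208.2 GPa, ρ = 7900 kg/m³
  alloy F: E = 185.5 GPa, ρ = 7917 kg/m³
  alloy R: M = 26.4 MN·m/kg
  alloy F: M = 23.4 MN·m/kg
The maximum is for alloy R.

alloy R, M = 26.4 MN·m/kg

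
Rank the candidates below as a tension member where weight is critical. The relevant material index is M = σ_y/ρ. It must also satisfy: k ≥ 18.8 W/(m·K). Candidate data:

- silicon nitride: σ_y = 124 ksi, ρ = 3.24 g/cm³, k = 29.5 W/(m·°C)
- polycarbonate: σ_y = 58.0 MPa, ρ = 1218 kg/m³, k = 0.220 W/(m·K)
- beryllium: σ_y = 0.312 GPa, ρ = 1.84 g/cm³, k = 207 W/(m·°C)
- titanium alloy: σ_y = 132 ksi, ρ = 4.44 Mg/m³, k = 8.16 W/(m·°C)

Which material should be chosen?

silicon nitride

Screen on constraints: k ≥ 18.8 W/(m·K). Survivors: silicon nitride, beryllium.
Convert each candidate to consistent units, then evaluate M:
  silicon nitride: σ_y = 855.0 MPa, ρ = 3240 kg/m³
  beryllium: σ_y = 312.0 MPa, ρ = 1840 kg/m³
  silicon nitride: M = 264 kN·m/kg
  beryllium: M = 170 kN·m/kg
Silicon nitride has the largest M.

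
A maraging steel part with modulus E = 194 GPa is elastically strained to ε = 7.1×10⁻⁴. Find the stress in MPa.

138 MPa

σ = E·ε = 194000 MPa × 7.1×10⁻⁴ = 138 MPa.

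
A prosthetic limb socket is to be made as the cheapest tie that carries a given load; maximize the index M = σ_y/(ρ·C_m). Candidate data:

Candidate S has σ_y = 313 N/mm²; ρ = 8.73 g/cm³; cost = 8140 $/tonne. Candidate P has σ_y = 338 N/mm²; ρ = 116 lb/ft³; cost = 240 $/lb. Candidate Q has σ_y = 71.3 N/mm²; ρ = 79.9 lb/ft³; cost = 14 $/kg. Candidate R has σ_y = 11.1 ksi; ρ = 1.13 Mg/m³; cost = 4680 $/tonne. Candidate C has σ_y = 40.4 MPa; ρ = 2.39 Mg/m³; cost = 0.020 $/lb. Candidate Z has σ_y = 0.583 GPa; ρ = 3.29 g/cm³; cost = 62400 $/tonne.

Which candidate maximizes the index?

candidate C

Convert each candidate to consistent units, then evaluate M:
  candidate S: σ_y = 313.0 MPa, ρ = 8730 kg/m³, cost = 8.140 $/kg
  candidate P: σ_y = 338.0 MPa, ρ = 1858 kg/m³, cost = 529.1 $/kg
  candidate Q: σ_y = 71.30 MPa, ρ = 1280 kg/m³, cost = 14.00 $/kg
  candidate R: σ_y = 76.53 MPa, ρ = 1130 kg/m³, cost = 4.680 $/kg
  candidate C: σ_y = 40.40 MPa, ρ = 2390 kg/m³, cost = 0.04409 $/kg
  candidate Z: σ_y = 583.0 MPa, ρ = 3290 kg/m³, cost = 62.40 $/kg
  candidate C: M = 383 kN·m per $
  candidate R: M = 14.5 kN·m per $
  candidate S: M = 4.40 kN·m per $
  candidate Q: M = 3.98 kN·m per $
  candidate Z: M = 2.84 kN·m per $
  candidate P: M = 0.344 kN·m per $
Candidate C has the largest M.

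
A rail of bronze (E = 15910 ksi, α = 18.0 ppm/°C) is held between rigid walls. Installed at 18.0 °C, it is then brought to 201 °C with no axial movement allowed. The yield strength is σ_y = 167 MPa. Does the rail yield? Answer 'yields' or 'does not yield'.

E = 15910 ksi = 109.7 GPa.
ΔT = 183.0 K. Constrained thermal stress σ = E·α·ΔT = 109.7×10³ MPa × 18.0×10⁻⁶ × 183.0 = 361 MPa (compressive).
Compare to σ_y = 167 MPa: σ ≥ σ_y, so it yields.

yields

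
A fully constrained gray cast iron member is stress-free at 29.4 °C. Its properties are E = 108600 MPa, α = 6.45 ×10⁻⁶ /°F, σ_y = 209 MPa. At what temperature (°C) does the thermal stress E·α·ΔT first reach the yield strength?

195 °C

E = 108600 MPa = 108.6 GPa.
α = 6.45×10⁻⁶/°F × 9/5 = 11.6×10⁻⁶/K.
E·α·ΔT = 209.0 MPa ⇒ ΔT = 209.0 / (108.6×10³ × 11.6×10⁻⁶) = 165.8 K.
T = 29.4 + 165.8 = 195.2 °C.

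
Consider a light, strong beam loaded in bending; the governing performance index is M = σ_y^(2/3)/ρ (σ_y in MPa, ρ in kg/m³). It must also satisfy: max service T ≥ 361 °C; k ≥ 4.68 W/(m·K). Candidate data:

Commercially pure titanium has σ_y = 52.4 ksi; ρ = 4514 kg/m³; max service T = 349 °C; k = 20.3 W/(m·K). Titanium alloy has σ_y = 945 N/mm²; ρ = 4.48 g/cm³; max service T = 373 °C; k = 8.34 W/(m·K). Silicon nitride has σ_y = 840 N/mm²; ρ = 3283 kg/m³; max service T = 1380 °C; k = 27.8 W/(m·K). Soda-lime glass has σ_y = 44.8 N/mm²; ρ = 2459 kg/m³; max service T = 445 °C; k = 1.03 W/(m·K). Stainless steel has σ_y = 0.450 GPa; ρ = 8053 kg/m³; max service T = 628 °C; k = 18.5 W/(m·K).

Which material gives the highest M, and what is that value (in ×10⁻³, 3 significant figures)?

silicon nitride, M = 27.1×10⁻³

Screen on constraints: max service T ≥ 361 °C; k ≥ 4.68 W/(m·K). Survivors: titanium alloy, silicon nitride, stainless steel.
Normalizing units and computing the index:
  titanium alloy: σ_y = 945.0 MPa, ρ = 4480 kg/m³
  silicon nitride: σ_y = 840.0 MPa, ρ = 3283 kg/m³
  stainless steel: σ_y = 450.0 MPa, ρ = 8053 kg/m³
  silicon nitride: M = 27.1×10⁻³
  titanium alloy: M = 21.5×10⁻³
  stainless steel: M = 7.29×10⁻³
Silicon nitride ranks first.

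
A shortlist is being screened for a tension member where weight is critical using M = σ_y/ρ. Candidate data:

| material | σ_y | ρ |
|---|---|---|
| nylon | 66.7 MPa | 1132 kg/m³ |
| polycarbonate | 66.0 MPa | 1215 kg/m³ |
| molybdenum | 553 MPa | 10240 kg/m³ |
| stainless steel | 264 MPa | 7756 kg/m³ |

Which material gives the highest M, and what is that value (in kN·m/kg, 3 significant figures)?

Evaluate M for each candidate:
  nylon: M = 58.9 kN·m/kg
  polycarbonate: M = 54.3 kN·m/kg
  molybdenum: M = 54.0 kN·m/kg
  stainless steel: M = 34.0 kN·m/kg
Nylon ranks first.

nylon, M = 58.9 kN·m/kg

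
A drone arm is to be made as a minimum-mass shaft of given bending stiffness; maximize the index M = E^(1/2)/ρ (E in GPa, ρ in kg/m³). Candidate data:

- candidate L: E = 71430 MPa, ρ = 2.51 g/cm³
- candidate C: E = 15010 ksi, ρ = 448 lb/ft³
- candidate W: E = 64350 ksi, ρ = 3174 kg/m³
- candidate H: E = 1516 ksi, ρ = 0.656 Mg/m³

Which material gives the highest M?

Normalizing units and computing the index:
  candidate L: E = 71.43 GPa, ρ = 2510 kg/m³
  candidate C: E = 103.5 GPa, ρ = 7176 kg/m³
  candidate W: E = 443.7 GPa, ρ = 3174 kg/m³
  candidate H: E = 10.45 GPa, ρ = 656.0 kg/m³
  candidate W: M = 6.64×10⁻³
  candidate H: M = 4.93×10⁻³
  candidate L: M = 3.37×10⁻³
  candidate C: M = 1.42×10⁻³
Candidate W has the largest M.

candidate W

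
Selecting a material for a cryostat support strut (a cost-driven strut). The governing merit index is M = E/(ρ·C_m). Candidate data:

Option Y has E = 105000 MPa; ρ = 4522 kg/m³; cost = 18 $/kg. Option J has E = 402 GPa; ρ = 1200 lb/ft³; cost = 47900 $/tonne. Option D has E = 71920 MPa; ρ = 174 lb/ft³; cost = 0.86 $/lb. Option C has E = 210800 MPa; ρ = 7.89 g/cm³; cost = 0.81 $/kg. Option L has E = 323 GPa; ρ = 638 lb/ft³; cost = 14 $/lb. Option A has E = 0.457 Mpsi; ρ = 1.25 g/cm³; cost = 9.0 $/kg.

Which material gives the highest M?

option C

In SI units:
  option Y: E = 105.0 GPa, ρ = 4522 kg/m³, cost = 18.00 $/kg
  option J: E = 402.0 GPa, ρ = 19220 kg/m³, cost = 47.90 $/kg
  option D: E = 71.92 GPa, ρ = 2787 kg/m³, cost = 1.896 $/kg
  option C: E = 210.8 GPa, ρ = 7890 kg/m³, cost = 0.8100 $/kg
  option L: E = 323.0 GPa, ρ = 10220 kg/m³, cost = 30.86 $/kg
  option A: E = 3.151 GPa, ρ = 1250 kg/m³, cost = 9.000 $/kg
  option C: M = 33.0 MN·m per $
  option D: M = 13.6 MN·m per $
  option Y: M = 1.29 MN·m per $
  option L: M = 1.02 MN·m per $
  option J: M = 0.437 MN·m per $
  option A: M = 0.280 MN·m per $
Highest index: option C.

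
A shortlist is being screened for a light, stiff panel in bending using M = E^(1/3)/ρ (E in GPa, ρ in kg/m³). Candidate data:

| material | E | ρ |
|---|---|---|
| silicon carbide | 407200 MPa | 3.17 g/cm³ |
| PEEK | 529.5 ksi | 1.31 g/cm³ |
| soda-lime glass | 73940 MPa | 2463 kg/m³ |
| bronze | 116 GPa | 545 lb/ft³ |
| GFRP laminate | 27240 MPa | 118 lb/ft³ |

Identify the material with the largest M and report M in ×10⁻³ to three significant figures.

After converting to SI:
  silicon carbide: E = 407.2 GPa, ρ = 3170 kg/m³
  PEEK: E = 3.651 GPa, ρ = 1310 kg/m³
  soda-lime glass: E = 73.94 GPa, ρ = 2463 kg/m³
  bronze: E = 116.0 GPa, ρ = 8730 kg/m³
  GFRP laminate: E = 27.24 GPa, ρ = 1890 kg/m³
  silicon carbide: M = 2.34×10⁻³
  soda-lime glass: M = 1.70×10⁻³
  GFRP laminate: M = 1.59×10⁻³
  PEEK: M = 1.18×10⁻³
  bronze: M = 0.559×10⁻³
The maximum is for silicon carbide.

silicon carbide, M = 2.34×10⁻³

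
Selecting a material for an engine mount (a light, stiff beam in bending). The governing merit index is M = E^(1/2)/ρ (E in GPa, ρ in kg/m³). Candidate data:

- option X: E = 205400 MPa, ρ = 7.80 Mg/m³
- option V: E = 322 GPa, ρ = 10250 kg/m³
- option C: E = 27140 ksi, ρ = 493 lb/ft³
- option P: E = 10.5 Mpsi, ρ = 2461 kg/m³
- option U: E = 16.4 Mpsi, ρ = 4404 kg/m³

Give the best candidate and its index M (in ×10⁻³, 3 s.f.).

Normalizing units and computing the index:
  option X: E = 205.4 GPa, ρ = 7800 kg/m³
  option V: E = 322.0 GPa, ρ = 10250 kg/m³
  option C: E = 187.1 GPa, ρ = 7897 kg/m³
  option P: E = 72.39 GPa, ρ = 2461 kg/m³
  option U: E = 113.1 GPa, ρ = 4404 kg/m³
  option P: M = 3.46×10⁻³
  option U: M = 2.41×10⁻³
  option X: M = 1.84×10⁻³
  option V: M = 1.75×10⁻³
  option C: M = 1.73×10⁻³
Highest index: option P.

option P, M = 3.46×10⁻³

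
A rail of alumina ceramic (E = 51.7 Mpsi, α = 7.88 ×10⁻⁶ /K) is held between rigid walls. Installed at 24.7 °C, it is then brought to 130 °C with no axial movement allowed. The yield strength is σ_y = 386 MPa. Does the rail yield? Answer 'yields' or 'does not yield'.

E = 51.7 Mpsi = 356.5 GPa.
ΔT = 105.3 K. Constrained thermal stress σ = E·α·ΔT = 356.5×10³ MPa × 7.88×10⁻⁶ × 105.3 = 296 MPa (compressive).
Compare to σ_y = 386 MPa: σ < σ_y, so it does not yield.

does not yield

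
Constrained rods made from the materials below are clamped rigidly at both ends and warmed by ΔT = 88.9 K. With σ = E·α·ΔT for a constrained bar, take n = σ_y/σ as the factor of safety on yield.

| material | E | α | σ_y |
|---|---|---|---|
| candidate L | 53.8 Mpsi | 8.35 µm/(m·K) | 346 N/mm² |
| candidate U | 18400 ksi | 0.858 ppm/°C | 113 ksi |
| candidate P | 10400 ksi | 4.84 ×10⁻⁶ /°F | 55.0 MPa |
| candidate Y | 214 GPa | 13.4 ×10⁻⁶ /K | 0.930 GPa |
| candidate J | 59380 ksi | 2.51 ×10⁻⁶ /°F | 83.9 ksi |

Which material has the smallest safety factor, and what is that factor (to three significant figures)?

candidate P, n = 0.990

With everything in SI (GPa, ×10⁻⁶/K, MPa):
  candidate L: E = 370.9, α = 8.35, σ_y = 346.0 → σ = 275 MPa, n = 1.26
  candidate U: E = 126.9, α = 0.858, σ_y = 779.1 → σ = 9.68 MPa, n = 80.5
  candidate P: E = 71.71, α = 8.71, σ_y = 55.00 → σ = 55.5 MPa, n = 0.990
  candidate Y: E = 214.0, α = 13.4, σ_y = 930.0 → σ = 255 MPa, n = 3.65
  candidate J: E = 409.4, α = 4.52, σ_y = 578.5 → σ = 164 MPa, n = 3.52
Smallest n: candidate P with n = 0.990.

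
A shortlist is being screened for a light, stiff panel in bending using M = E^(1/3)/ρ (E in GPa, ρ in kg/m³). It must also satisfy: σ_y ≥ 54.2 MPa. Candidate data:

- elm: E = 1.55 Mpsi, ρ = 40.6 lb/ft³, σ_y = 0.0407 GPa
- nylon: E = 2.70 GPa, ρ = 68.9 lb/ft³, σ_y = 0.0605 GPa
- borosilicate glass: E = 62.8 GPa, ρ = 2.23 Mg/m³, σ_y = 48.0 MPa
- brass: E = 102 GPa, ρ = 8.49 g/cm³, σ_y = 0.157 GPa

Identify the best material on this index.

Screen on constraints: σ_y ≥ 54.2 MPa. Survivors: nylon, brass.
Putting every candidate on a common basis:
  nylon: E = 2.700 GPa, ρ = 1104 kg/m³
  brass: E = 102.0 GPa, ρ = 8490 kg/m³
  nylon: M = 1.26×10⁻³
  brass: M = 0.550×10⁻³
Nylon ranks first.

nylon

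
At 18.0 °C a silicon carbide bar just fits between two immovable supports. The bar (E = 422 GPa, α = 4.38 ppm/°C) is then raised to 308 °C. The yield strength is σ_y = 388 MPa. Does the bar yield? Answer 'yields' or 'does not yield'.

ΔT = 290.0 K. Constrained thermal stress σ = E·α·ΔT = 422.0×10³ MPa × 4.38×10⁻⁶ × 290.0 = 536 MPa (compressive).
Compare to σ_y = 388 MPa: σ ≥ σ_y, so it yields.

yields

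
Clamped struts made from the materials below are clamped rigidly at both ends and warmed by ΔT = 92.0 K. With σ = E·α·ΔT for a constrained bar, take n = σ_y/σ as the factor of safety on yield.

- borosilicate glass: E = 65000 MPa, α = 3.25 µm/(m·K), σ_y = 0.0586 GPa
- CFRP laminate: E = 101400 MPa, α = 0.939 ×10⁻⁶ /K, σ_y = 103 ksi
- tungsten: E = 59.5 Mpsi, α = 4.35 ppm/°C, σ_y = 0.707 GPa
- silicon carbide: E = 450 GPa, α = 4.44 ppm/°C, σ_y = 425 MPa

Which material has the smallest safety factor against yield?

With everything in SI (GPa, ×10⁻⁶/K, MPa):
  borosilicate glass: E = 65.00, α = 3.25, σ_y = 58.60 → σ = 19.4 MPa, n = 3.02
  CFRP laminate: E = 101.4, α = 0.939, σ_y = 710.2 → σ = 8.76 MPa, n = 81.1
  tungsten: E = 410.2, α = 4.35, σ_y = 707.0 → σ = 164 MPa, n = 4.31
  silicon carbide: E = 450.0, α = 4.44, σ_y = 425.0 → σ = 184 MPa, n = 2.31
Silicon carbide has the lowest safety factor, n = 2.31.

silicon carbide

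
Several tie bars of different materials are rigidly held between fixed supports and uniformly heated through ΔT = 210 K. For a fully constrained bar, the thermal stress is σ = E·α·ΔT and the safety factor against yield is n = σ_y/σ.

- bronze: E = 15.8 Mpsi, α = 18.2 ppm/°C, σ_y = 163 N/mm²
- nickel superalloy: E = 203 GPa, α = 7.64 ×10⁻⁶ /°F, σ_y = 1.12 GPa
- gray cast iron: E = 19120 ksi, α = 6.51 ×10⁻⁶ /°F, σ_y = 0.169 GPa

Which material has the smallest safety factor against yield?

With everything in SI (GPa, ×10⁻⁶/K, MPa):
  bronze: E = 108.9, α = 18.2, σ_y = 163.0 → σ = 416 MPa, n = 0.391
  nickel superalloy: E = 203.0, α = 13.8, σ_y = 1120 → σ = 586 MPa, n = 1.91
  gray cast iron: E = 131.8, α = 11.7, σ_y = 169.0 → σ = 324 MPa, n = 0.521
Smallest n: bronze with n = 0.391.

bronze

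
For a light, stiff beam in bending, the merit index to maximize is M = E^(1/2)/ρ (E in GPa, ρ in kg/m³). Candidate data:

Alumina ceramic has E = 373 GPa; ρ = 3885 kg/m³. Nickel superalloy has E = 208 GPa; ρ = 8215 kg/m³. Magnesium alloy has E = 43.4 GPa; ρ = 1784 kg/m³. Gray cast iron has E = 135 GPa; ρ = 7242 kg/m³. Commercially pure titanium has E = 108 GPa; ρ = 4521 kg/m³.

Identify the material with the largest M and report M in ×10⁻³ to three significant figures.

Per-candidate index values:
  alumina ceramic: M = 4.97×10⁻³
  magnesium alloy: M = 3.69×10⁻³
  commercially pure titanium: M = 2.30×10⁻³
  nickel superalloy: M = 1.76×10⁻³
  gray cast iron: M = 1.60×10⁻³
Alumina ceramic has the largest M.

alumina ceramic, M = 4.97×10⁻³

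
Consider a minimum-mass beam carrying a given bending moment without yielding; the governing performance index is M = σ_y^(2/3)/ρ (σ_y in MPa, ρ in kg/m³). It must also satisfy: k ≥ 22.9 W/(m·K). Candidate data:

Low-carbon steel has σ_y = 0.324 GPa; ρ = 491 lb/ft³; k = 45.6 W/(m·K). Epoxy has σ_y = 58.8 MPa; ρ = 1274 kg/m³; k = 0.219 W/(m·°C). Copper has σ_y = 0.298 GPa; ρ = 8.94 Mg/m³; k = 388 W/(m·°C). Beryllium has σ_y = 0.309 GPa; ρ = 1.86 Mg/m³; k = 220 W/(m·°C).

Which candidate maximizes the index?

Screen on constraints: k ≥ 22.9 W/(m·K). Survivors: low-carbon steel, copper, beryllium.
Normalizing units and computing the index:
  low-carbon steel: σ_y = 324.0 MPa, ρ = 7865 kg/m³
  copper: σ_y = 298.0 MPa, ρ = 8940 kg/m³
  beryllium: σ_y = 309.0 MPa, ρ = 1860 kg/m³
  beryllium: M = 24.6×10⁻³
  low-carbon steel: M = 6.00×10⁻³
  copper: M = 4.99×10⁻³
Beryllium has the largest M.

beryllium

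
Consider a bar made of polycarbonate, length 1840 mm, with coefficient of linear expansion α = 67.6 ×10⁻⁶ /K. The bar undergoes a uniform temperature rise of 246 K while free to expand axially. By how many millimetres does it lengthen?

ΔL = α·L₀·ΔT = 67.6×10⁻⁶ × 1840 mm × 246.0 K = 30.6 mm.

30.6 mm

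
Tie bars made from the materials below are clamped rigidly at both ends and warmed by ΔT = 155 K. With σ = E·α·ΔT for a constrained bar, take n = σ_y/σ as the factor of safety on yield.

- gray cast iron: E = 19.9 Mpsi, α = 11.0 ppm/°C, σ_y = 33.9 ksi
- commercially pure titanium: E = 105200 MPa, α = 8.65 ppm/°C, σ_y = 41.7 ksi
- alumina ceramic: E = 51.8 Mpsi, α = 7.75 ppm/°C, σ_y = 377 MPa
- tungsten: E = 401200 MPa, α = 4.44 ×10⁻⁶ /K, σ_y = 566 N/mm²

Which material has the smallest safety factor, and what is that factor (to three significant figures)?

alumina ceramic, n = 0.879

With everything in SI (GPa, ×10⁻⁶/K, MPa):
  gray cast iron: E = 137.2, α = 11.0, σ_y = 233.7 → σ = 234 MPa, n = 0.999
  commercially pure titanium: E = 105.2, α = 8.65, σ_y = 287.5 → σ = 141 MPa, n = 2.04
  alumina ceramic: E = 357.1, α = 7.75, σ_y = 377.0 → σ = 429 MPa, n = 0.879
  tungsten: E = 401.2, α = 4.44, σ_y = 566.0 → σ = 276 MPa, n = 2.05
Alumina ceramic has the lowest safety factor, n = 0.879.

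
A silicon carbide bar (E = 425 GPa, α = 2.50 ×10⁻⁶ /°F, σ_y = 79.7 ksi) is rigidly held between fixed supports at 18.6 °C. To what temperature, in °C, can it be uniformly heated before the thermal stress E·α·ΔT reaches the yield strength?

306 °C

α = 2.50×10⁻⁶/°F × 9/5 = 4.50×10⁻⁶/K.
σ_y = 79.7 ksi = 549.5 MPa.
E·α·ΔT = 549.5 MPa ⇒ ΔT = 549.5 / (425.0×10³ × 4.50×10⁻⁶) = 287.3 K.
T = 18.6 + 287.3 = 305.9 °C.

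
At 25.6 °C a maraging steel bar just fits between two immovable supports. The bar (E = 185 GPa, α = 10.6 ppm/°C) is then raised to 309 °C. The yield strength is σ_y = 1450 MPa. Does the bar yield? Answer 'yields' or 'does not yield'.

ΔT = 283.4 K. Constrained thermal stress σ = E·α·ΔT = 185.0×10³ MPa × 10.6×10⁻⁶ × 283.4 = 556 MPa (compressive).
Compare to σ_y = 1450 MPa: σ < σ_y, so it does not yield.

does not yield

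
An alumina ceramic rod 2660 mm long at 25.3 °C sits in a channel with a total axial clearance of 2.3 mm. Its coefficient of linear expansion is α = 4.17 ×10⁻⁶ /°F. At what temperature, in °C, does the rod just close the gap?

140 °C

α = 4.17×10⁻⁶/°F × 9/5 = 7.51×10⁻⁶/K.
α·L₀·ΔT = 2.3 mm ⇒ ΔT = 2.3 / (7.51×10⁻⁶ × 2660.0) = 115.2 K.
T = 25.3 + 115.2 = 140.5 °C.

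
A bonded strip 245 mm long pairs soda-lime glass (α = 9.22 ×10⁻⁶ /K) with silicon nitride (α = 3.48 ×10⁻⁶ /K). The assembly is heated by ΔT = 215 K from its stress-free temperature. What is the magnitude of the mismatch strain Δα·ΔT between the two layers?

Δα = |9.22 − 3.48|×10⁻⁶/K = 5.74×10⁻⁶/K.
Mismatch strain = Δα·ΔT = 5.74×10⁻⁶ × 215.0 = 1.23×10⁻³.

1.23×10⁻³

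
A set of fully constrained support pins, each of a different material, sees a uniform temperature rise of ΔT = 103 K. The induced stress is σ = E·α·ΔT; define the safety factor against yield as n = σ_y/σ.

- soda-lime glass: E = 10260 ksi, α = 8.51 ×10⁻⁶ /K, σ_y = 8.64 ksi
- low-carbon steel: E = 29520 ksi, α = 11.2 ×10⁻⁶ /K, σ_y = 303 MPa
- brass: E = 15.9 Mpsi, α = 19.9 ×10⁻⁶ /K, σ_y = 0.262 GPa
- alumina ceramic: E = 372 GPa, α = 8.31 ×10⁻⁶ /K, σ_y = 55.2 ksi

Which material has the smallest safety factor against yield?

Per material, after unit conversion:
  soda-lime glass: E = 70.74, α = 8.51, σ_y = 59.57 → σ = 62.0 MPa, n = 0.961
  low-carbon steel: E = 203.5, α = 11.2, σ_y = 303.0 → σ = 235 MPa, n = 1.29
  brass: E = 109.6, α = 19.9, σ_y = 262.0 → σ = 225 MPa, n = 1.17
  alumina ceramic: E = 372.0, α = 8.31, σ_y = 380.6 → σ = 318 MPa, n = 1.20
The minimum is soda-lime glass at n = 0.961.

soda-lime glass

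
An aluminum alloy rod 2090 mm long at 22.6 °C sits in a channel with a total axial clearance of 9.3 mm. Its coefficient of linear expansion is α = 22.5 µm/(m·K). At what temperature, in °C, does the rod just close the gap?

220 °C

α·L₀·ΔT = 9.3 mm ⇒ ΔT = 9.3 / (22.5×10⁻⁶ × 2090.0) = 197.8 K.
T = 22.6 + 197.8 = 220.4 °C.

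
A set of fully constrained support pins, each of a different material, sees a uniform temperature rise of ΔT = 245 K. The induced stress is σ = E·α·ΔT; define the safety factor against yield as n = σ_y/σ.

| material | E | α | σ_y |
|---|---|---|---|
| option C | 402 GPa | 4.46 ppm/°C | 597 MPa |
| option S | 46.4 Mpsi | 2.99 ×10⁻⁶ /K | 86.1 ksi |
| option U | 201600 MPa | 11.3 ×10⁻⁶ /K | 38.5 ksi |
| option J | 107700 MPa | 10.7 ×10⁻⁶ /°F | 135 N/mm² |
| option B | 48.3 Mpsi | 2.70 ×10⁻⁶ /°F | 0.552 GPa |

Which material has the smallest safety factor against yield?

In consistent units (E in GPa, α in ×10⁻⁶/K, σ_y in MPa):
  option C: E = 402.0, α = 4.46, σ_y = 597.0 → σ = 439 MPa, n = 1.36
  option S: E = 319.9, α = 2.99, σ_y = 593.6 → σ = 234 MPa, n = 2.53
  option U: E = 201.6, α = 11.3, σ_y = 265.4 → σ = 558 MPa, n = 0.476
  option J: E = 107.7, α = 19.3, σ_y = 135.0 → σ = 508 MPa, n = 0.266
  option B: E = 333.0, α = 4.86, σ_y = 552.0 → σ = 397 MPa, n = 1.39
Option J has the lowest safety factor, n = 0.266.

option J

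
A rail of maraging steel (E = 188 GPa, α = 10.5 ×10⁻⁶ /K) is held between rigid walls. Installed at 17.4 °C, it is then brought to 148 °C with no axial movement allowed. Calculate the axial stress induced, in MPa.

ΔT = 130.6 K. Constrained thermal stress σ = E·α·ΔT = 188.0×10³ MPa × 10.5×10⁻⁶ × 130.6 = 258 MPa (compressive).

258 MPa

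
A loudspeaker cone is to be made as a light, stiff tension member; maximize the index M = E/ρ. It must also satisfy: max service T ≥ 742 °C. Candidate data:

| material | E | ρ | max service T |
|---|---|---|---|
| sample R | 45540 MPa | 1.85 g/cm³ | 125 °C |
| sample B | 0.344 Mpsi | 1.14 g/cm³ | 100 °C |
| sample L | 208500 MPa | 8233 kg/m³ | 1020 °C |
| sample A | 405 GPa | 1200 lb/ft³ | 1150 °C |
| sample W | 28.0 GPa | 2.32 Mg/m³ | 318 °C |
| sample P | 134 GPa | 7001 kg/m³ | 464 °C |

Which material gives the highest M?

Screen on constraints: max service T ≥ 742 °C. Survivors: sample L, sample A.
After converting to SI:
  sample L: E = 208.5 GPa, ρ = 8233 kg/m³
  sample A: E = 405.0 GPa, ρ = 19220 kg/m³
  sample L: M = 25.3 MN·m/kg
  sample A: M = 21.1 MN·m/kg
Sample L ranks first.

sample L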